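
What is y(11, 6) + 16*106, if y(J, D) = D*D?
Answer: 1732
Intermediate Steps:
y(J, D) = D²
y(11, 6) + 16*106 = 6² + 16*106 = 36 + 1696 = 1732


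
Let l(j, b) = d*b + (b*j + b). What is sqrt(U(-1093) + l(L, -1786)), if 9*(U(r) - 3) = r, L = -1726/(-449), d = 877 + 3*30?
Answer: I*sqrt(3149509209574)/1347 ≈ 1317.5*I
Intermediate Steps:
d = 967 (d = 877 + 90 = 967)
L = 1726/449 (L = -1726*(-1/449) = 1726/449 ≈ 3.8441)
U(r) = 3 + r/9
l(j, b) = 968*b + b*j (l(j, b) = 967*b + (b*j + b) = 967*b + (b + b*j) = 968*b + b*j)
sqrt(U(-1093) + l(L, -1786)) = sqrt((3 + (1/9)*(-1093)) - 1786*(968 + 1726/449)) = sqrt((3 - 1093/9) - 1786*436358/449) = sqrt(-1066/9 - 779335388/449) = sqrt(-7014497126/4041) = I*sqrt(3149509209574)/1347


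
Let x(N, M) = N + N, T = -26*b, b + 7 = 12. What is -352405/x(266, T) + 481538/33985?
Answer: -1674329387/2582860 ≈ -648.25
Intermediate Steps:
b = 5 (b = -7 + 12 = 5)
T = -130 (T = -26*5 = -130)
x(N, M) = 2*N
-352405/x(266, T) + 481538/33985 = -352405/(2*266) + 481538/33985 = -352405/532 + 481538*(1/33985) = -352405*1/532 + 481538/33985 = -352405/532 + 481538/33985 = -1674329387/2582860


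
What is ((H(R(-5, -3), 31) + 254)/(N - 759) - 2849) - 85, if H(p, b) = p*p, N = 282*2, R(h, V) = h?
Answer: -190803/65 ≈ -2935.4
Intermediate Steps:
N = 564
H(p, b) = p**2
((H(R(-5, -3), 31) + 254)/(N - 759) - 2849) - 85 = (((-5)**2 + 254)/(564 - 759) - 2849) - 85 = ((25 + 254)/(-195) - 2849) - 85 = (279*(-1/195) - 2849) - 85 = (-93/65 - 2849) - 85 = -185278/65 - 85 = -190803/65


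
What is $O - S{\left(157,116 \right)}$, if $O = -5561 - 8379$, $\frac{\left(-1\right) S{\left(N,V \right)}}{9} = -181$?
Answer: $-15569$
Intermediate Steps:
$S{\left(N,V \right)} = 1629$ ($S{\left(N,V \right)} = \left(-9\right) \left(-181\right) = 1629$)
$O = -13940$
$O - S{\left(157,116 \right)} = -13940 - 1629 = -15569$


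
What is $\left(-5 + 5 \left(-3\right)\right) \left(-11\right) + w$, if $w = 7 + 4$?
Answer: $231$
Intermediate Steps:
$w = 11$
$\left(-5 + 5 \left(-3\right)\right) \left(-11\right) + w = \left(-5 + 5 \left(-3\right)\right) \left(-11\right) + 11 = \left(-5 - 15\right) \left(-11\right) + 11 = \left(-20\right) \left(-11\right) + 11 = 220 + 11 = 231$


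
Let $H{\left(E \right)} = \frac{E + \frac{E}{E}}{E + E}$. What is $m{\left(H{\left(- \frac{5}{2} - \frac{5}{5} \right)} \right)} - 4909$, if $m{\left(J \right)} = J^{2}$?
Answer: $- \frac{962139}{196} \approx -4908.9$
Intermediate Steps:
$H{\left(E \right)} = \frac{1 + E}{2 E}$ ($H{\left(E \right)} = \frac{E + 1}{2 E} = \left(1 + E\right) \frac{1}{2 E} = \frac{1 + E}{2 E}$)
$m{\left(H{\left(- \frac{5}{2} - \frac{5}{5} \right)} \right)} - 4909 = \left(\frac{1 - \left(1 + \frac{5}{2}\right)}{2 \left(- \frac{5}{2} - \frac{5}{5}\right)}\right)^{2} - 4909 = \left(\frac{1 - \frac{7}{2}}{2 \left(\left(-5\right) \frac{1}{2} - 1\right)}\right)^{2} - 4909 = \left(\frac{1 - \frac{7}{2}}{2 \left(- \frac{5}{2} - 1\right)}\right)^{2} - 4909 = \left(\frac{1 - \frac{7}{2}}{2 \left(- \frac{7}{2}\right)}\right)^{2} - 4909 = \left(\frac{1}{2} \left(- \frac{2}{7}\right) \left(- \frac{5}{2}\right)\right)^{2} - 4909 = \left(\frac{5}{14}\right)^{2} - 4909 = \frac{25}{196} - 4909 = - \frac{962139}{196}$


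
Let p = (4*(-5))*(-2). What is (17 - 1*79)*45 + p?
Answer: -2750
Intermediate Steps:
p = 40 (p = -20*(-2) = 40)
(17 - 1*79)*45 + p = (17 - 1*79)*45 + 40 = (17 - 79)*45 + 40 = -62*45 + 40 = -2790 + 40 = -2750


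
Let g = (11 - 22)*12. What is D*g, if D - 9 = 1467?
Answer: -194832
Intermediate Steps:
D = 1476 (D = 9 + 1467 = 1476)
g = -132 (g = -11*12 = -132)
D*g = 1476*(-132) = -194832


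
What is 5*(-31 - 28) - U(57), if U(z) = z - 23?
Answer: -329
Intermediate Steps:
U(z) = -23 + z
5*(-31 - 28) - U(57) = 5*(-31 - 28) - (-23 + 57) = 5*(-59) - 1*34 = -295 - 34 = -329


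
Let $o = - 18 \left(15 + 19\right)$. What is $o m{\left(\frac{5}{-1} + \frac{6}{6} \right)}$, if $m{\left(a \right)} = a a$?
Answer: $-9792$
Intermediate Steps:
$m{\left(a \right)} = a^{2}$
$o = -612$ ($o = \left(-18\right) 34 = -612$)
$o m{\left(\frac{5}{-1} + \frac{6}{6} \right)} = - 612 \left(\frac{5}{-1} + \frac{6}{6}\right)^{2} = - 612 \left(5 \left(-1\right) + 6 \cdot \frac{1}{6}\right)^{2} = - 612 \left(-5 + 1\right)^{2} = - 612 \left(-4\right)^{2} = \left(-612\right) 16 = -9792$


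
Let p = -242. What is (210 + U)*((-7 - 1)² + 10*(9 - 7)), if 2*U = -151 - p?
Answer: 21462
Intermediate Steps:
U = 91/2 (U = (-151 - 1*(-242))/2 = (-151 + 242)/2 = (½)*91 = 91/2 ≈ 45.500)
(210 + U)*((-7 - 1)² + 10*(9 - 7)) = (210 + 91/2)*((-7 - 1)² + 10*(9 - 7)) = 511*((-8)² + 10*2)/2 = 511*(64 + 20)/2 = (511/2)*84 = 21462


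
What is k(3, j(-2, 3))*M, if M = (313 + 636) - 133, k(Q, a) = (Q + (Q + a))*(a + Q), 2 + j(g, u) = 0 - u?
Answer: -1632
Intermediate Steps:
j(g, u) = -2 - u (j(g, u) = -2 + (0 - u) = -2 - u)
k(Q, a) = (Q + a)*(a + 2*Q) (k(Q, a) = (a + 2*Q)*(Q + a) = (Q + a)*(a + 2*Q))
M = 816 (M = 949 - 133 = 816)
k(3, j(-2, 3))*M = ((-2 - 1*3)² + 2*3² + 3*3*(-2 - 1*3))*816 = ((-2 - 3)² + 2*9 + 3*3*(-2 - 3))*816 = ((-5)² + 18 + 3*3*(-5))*816 = (25 + 18 - 45)*816 = -2*816 = -1632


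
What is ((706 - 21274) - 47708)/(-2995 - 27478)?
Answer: 68276/30473 ≈ 2.2405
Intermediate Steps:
((706 - 21274) - 47708)/(-2995 - 27478) = (-20568 - 47708)/(-30473) = -68276*(-1/30473) = 68276/30473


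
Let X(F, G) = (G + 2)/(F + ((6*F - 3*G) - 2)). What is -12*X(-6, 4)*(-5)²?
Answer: 225/7 ≈ 32.143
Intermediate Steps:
X(F, G) = (2 + G)/(-2 - 3*G + 7*F) (X(F, G) = (2 + G)/(F + ((-3*G + 6*F) - 2)) = (2 + G)/(F + (-2 - 3*G + 6*F)) = (2 + G)/(-2 - 3*G + 7*F))
-12*X(-6, 4)*(-5)² = -12*(2 + 4)/(-2 - 3*4 + 7*(-6))*(-5)² = -12*6/(-2 - 12 - 42)*25 = -12*6/(-56)*25 = -(-3)*6/14*25 = -12*(-3/28)*25 = (9/7)*25 = 225/7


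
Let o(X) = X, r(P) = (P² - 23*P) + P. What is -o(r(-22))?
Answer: -968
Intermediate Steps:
r(P) = P² - 22*P
-o(r(-22)) = -(-22)*(-22 - 22) = -(-22)*(-44) = -1*968 = -968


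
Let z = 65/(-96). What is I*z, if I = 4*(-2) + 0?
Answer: 65/12 ≈ 5.4167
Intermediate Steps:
z = -65/96 (z = 65*(-1/96) = -65/96 ≈ -0.67708)
I = -8 (I = -8 + 0 = -8)
I*z = -8*(-65/96) = 65/12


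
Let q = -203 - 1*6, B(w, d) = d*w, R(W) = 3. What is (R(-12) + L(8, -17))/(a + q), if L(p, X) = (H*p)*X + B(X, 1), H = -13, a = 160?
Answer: -1754/49 ≈ -35.796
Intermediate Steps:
L(p, X) = X - 13*X*p (L(p, X) = (-13*p)*X + 1*X = -13*X*p + X = X - 13*X*p)
q = -209 (q = -203 - 6 = -209)
(R(-12) + L(8, -17))/(a + q) = (3 - 17*(1 - 13*8))/(160 - 209) = (3 - 17*(1 - 104))/(-49) = (3 - 17*(-103))*(-1/49) = (3 + 1751)*(-1/49) = 1754*(-1/49) = -1754/49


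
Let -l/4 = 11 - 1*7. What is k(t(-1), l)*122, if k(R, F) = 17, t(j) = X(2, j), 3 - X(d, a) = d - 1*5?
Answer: 2074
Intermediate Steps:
X(d, a) = 8 - d (X(d, a) = 3 - (d - 1*5) = 3 - (d - 5) = 3 - (-5 + d) = 3 + (5 - d) = 8 - d)
t(j) = 6 (t(j) = 8 - 1*2 = 8 - 2 = 6)
l = -16 (l = -4*(11 - 1*7) = -4*(11 - 7) = -4*4 = -16)
k(t(-1), l)*122 = 17*122 = 2074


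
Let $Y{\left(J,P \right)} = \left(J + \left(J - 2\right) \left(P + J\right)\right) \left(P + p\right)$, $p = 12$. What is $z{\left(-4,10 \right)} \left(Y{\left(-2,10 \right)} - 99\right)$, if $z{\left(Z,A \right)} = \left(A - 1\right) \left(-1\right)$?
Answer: $7623$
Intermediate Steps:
$z{\left(Z,A \right)} = 1 - A$ ($z{\left(Z,A \right)} = \left(-1 + A\right) \left(-1\right) = 1 - A$)
$Y{\left(J,P \right)} = \left(12 + P\right) \left(J + \left(-2 + J\right) \left(J + P\right)\right)$ ($Y{\left(J,P \right)} = \left(J + \left(J - 2\right) \left(P + J\right)\right) \left(P + 12\right) = \left(J + \left(-2 + J\right) \left(J + P\right)\right) \left(12 + P\right) = \left(12 + P\right) \left(J + \left(-2 + J\right) \left(J + P\right)\right)$)
$z{\left(-4,10 \right)} \left(Y{\left(-2,10 \right)} - 99\right) = \left(1 - 10\right) \left(\left(\left(-24\right) 10 - -24 - 2 \cdot 10^{2} + 12 \left(-2\right)^{2} - 2 \cdot 10^{2} + 10 \left(-2\right)^{2} + 11 \left(-2\right) 10\right) - 99\right) = \left(1 - 10\right) \left(\left(-240 + 24 - 200 + 12 \cdot 4 - 200 + 10 \cdot 4 - 220\right) - 99\right) = - 9 \left(\left(-240 + 24 - 200 + 48 - 200 + 40 - 220\right) - 99\right) = - 9 \left(-748 - 99\right) = \left(-9\right) \left(-847\right) = 7623$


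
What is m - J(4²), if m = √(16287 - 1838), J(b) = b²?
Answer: -256 + √14449 ≈ -135.80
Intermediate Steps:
m = √14449 ≈ 120.20
m - J(4²) = √14449 - (4²)² = √14449 - 1*16² = √14449 - 1*256 = √14449 - 256 = -256 + √14449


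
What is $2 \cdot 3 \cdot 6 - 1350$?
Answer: $-1314$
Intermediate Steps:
$2 \cdot 3 \cdot 6 - 1350 = 6 \cdot 6 - 1350 = 36 - 1350 = -1314$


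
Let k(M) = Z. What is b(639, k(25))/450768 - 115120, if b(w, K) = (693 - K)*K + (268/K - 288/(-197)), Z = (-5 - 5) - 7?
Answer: -28964621465695/251603672 ≈ -1.1512e+5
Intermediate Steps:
Z = -17 (Z = -10 - 7 = -17)
k(M) = -17
b(w, K) = 288/197 + 268/K + K*(693 - K) (b(w, K) = K*(693 - K) + (268/K - 288*(-1/197)) = K*(693 - K) + (268/K + 288/197) = K*(693 - K) + (288/197 + 268/K) = 288/197 + 268/K + K*(693 - K))
b(639, k(25))/450768 - 115120 = (288/197 - 1*(-17)² + 268/(-17) + 693*(-17))/450768 - 115120 = (288/197 - 1*289 + 268*(-1/17) - 11781)*(1/450768) - 115120 = (288/197 - 289 - 268/17 - 11781)*(1/450768) - 115120 = -40470330/3349*1/450768 - 115120 = -6745055/251603672 - 115120 = -28964621465695/251603672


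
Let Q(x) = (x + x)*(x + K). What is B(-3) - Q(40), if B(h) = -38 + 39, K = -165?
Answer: 10001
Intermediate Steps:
Q(x) = 2*x*(-165 + x) (Q(x) = (x + x)*(x - 165) = (2*x)*(-165 + x) = 2*x*(-165 + x))
B(h) = 1
B(-3) - Q(40) = 1 - 2*40*(-165 + 40) = 1 - 2*40*(-125) = 1 - 1*(-10000) = 1 + 10000 = 10001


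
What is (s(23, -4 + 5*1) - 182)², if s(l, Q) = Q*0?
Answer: 33124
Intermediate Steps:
s(l, Q) = 0
(s(23, -4 + 5*1) - 182)² = (0 - 182)² = (-182)² = 33124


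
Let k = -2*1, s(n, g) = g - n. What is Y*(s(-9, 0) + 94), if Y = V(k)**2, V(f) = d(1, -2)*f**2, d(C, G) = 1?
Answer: 1648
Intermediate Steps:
k = -2
V(f) = f**2 (V(f) = 1*f**2 = f**2)
Y = 16 (Y = ((-2)**2)**2 = 4**2 = 16)
Y*(s(-9, 0) + 94) = 16*((0 - 1*(-9)) + 94) = 16*((0 + 9) + 94) = 16*(9 + 94) = 16*103 = 1648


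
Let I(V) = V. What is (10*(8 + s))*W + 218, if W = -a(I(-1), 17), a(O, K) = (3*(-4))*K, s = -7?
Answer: 2258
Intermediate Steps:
a(O, K) = -12*K
W = 204 (W = -(-12)*17 = -1*(-204) = 204)
(10*(8 + s))*W + 218 = (10*(8 - 7))*204 + 218 = (10*1)*204 + 218 = 10*204 + 218 = 2040 + 218 = 2258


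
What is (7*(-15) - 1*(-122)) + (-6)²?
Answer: 53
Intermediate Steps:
(7*(-15) - 1*(-122)) + (-6)² = (-105 + 122) + 36 = 17 + 36 = 53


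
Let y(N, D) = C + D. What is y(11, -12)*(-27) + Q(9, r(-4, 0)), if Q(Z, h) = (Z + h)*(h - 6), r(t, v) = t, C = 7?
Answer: 85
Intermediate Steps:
Q(Z, h) = (-6 + h)*(Z + h) (Q(Z, h) = (Z + h)*(-6 + h) = (-6 + h)*(Z + h))
y(N, D) = 7 + D
y(11, -12)*(-27) + Q(9, r(-4, 0)) = (7 - 12)*(-27) + ((-4)² - 6*9 - 6*(-4) + 9*(-4)) = -5*(-27) + (16 - 54 + 24 - 36) = 135 - 50 = 85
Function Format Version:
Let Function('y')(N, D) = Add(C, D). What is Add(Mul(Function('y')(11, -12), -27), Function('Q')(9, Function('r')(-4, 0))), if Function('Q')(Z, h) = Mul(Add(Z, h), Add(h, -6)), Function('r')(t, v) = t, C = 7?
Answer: 85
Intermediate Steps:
Function('Q')(Z, h) = Mul(Add(-6, h), Add(Z, h)) (Function('Q')(Z, h) = Mul(Add(Z, h), Add(-6, h)) = Mul(Add(-6, h), Add(Z, h)))
Function('y')(N, D) = Add(7, D)
Add(Mul(Function('y')(11, -12), -27), Function('Q')(9, Function('r')(-4, 0))) = Add(Mul(Add(7, -12), -27), Add(Pow(-4, 2), Mul(-6, 9), Mul(-6, -4), Mul(9, -4))) = Add(Mul(-5, -27), Add(16, -54, 24, -36)) = Add(135, -50) = 85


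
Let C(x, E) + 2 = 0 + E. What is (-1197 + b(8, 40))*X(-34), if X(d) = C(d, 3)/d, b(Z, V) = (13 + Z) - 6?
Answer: 591/17 ≈ 34.765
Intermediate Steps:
C(x, E) = -2 + E (C(x, E) = -2 + (0 + E) = -2 + E)
b(Z, V) = 7 + Z
X(d) = 1/d (X(d) = (-2 + 3)/d = 1/d)
(-1197 + b(8, 40))*X(-34) = (-1197 + (7 + 8))/(-34) = (-1197 + 15)*(-1/34) = -1182*(-1/34) = 591/17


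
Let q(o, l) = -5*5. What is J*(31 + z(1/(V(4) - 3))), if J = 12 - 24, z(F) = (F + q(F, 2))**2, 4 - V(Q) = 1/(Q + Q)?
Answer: -352896/49 ≈ -7202.0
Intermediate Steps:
q(o, l) = -25
V(Q) = 4 - 1/(2*Q) (V(Q) = 4 - 1/(Q + Q) = 4 - 1/(2*Q))
z(F) = (-25 + F)**2 (z(F) = (F - 25)**2 = (-25 + F)**2)
J = -12
J*(31 + z(1/(V(4) - 3))) = -12*(31 + (-25 + 1/((4 - 1/2/4) - 3))**2) = -12*(31 + (-25 + 1/((4 - 1/2*1/4) - 3))**2) = -12*(31 + (-25 + 1/((4 - 1/8) - 3))**2) = -12*(31 + (-25 + 1/(31/8 - 3))**2) = -12*(31 + (-25 + 1/(7/8))**2) = -12*(31 + (-25 + 8/7)**2) = -12*(31 + (-167/7)**2) = -12*(31 + 27889/49) = -12*29408/49 = -352896/49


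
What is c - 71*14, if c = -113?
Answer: -1107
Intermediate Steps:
c - 71*14 = -113 - 71*14 = -113 - 994 = -1107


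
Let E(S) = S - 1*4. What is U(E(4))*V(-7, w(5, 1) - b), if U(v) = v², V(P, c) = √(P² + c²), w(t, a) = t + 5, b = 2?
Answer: 0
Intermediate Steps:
w(t, a) = 5 + t
E(S) = -4 + S (E(S) = S - 4 = -4 + S)
U(E(4))*V(-7, w(5, 1) - b) = (-4 + 4)²*√((-7)² + ((5 + 5) - 1*2)²) = 0²*√(49 + (10 - 2)²) = 0*√(49 + 8²) = 0*√(49 + 64) = 0*√113 = 0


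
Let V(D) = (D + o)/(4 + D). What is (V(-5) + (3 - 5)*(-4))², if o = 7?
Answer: 36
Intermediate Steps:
V(D) = (7 + D)/(4 + D) (V(D) = (D + 7)/(4 + D) = (7 + D)/(4 + D))
(V(-5) + (3 - 5)*(-4))² = ((7 - 5)/(4 - 5) + (3 - 5)*(-4))² = (2/(-1) - 2*(-4))² = (-1*2 + 8)² = (-2 + 8)² = 6² = 36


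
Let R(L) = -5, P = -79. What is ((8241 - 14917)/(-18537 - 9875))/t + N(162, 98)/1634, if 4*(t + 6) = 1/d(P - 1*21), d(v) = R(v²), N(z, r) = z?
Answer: 42345043/702181271 ≈ 0.060305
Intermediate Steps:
d(v) = -5
t = -121/20 (t = -6 + (¼)/(-5) = -6 + (¼)*(-⅕) = -6 - 1/20 = -121/20 ≈ -6.0500)
((8241 - 14917)/(-18537 - 9875))/t + N(162, 98)/1634 = ((8241 - 14917)/(-18537 - 9875))/(-121/20) + 162/1634 = -6676/(-28412)*(-20/121) + 162*(1/1634) = -6676*(-1/28412)*(-20/121) + 81/817 = (1669/7103)*(-20/121) + 81/817 = -33380/859463 + 81/817 = 42345043/702181271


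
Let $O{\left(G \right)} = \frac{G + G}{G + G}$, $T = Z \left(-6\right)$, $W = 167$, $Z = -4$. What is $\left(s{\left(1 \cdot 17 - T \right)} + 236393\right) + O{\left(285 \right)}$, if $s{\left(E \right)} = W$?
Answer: $236561$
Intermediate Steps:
$T = 24$ ($T = \left(-4\right) \left(-6\right) = 24$)
$s{\left(E \right)} = 167$
$O{\left(G \right)} = 1$ ($O{\left(G \right)} = \frac{2 G}{2 G} = 2 G \frac{1}{2 G} = 1$)
$\left(s{\left(1 \cdot 17 - T \right)} + 236393\right) + O{\left(285 \right)} = \left(167 + 236393\right) + 1 = 236560 + 1 = 236561$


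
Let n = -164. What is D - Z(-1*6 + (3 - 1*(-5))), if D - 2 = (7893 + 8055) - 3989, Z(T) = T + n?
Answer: 12123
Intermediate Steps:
Z(T) = -164 + T (Z(T) = T - 164 = -164 + T)
D = 11961 (D = 2 + ((7893 + 8055) - 3989) = 2 + (15948 - 3989) = 2 + 11959 = 11961)
D - Z(-1*6 + (3 - 1*(-5))) = 11961 - (-164 + (-1*6 + (3 - 1*(-5)))) = 11961 - (-164 + (-6 + (3 + 5))) = 11961 - (-164 + (-6 + 8)) = 11961 - (-164 + 2) = 11961 - 1*(-162) = 11961 + 162 = 12123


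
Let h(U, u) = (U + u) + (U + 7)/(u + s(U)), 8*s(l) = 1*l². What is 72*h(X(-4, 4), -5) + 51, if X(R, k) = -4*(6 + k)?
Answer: -208077/65 ≈ -3201.2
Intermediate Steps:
X(R, k) = -24 - 4*k
s(l) = l²/8 (s(l) = (1*l²)/8 = l²/8)
h(U, u) = U + u + (7 + U)/(u + U²/8) (h(U, u) = (U + u) + (U + 7)/(u + U²/8) = (U + u) + (7 + U)/(u + U²/8) = U + u + (7 + U)/(u + U²/8))
72*h(X(-4, 4), -5) + 51 = 72*((56 + (-24 - 4*4)³ + 8*(-24 - 4*4) + 8*(-5)² - 5*(-24 - 4*4)² + 8*(-24 - 4*4)*(-5))/((-24 - 4*4)² + 8*(-5))) + 51 = 72*((56 + (-24 - 16)³ + 8*(-24 - 16) + 8*25 - 5*(-24 - 16)² + 8*(-24 - 16)*(-5))/((-24 - 16)² - 40)) + 51 = 72*((56 + (-40)³ + 8*(-40) + 200 - 5*(-40)² + 8*(-40)*(-5))/((-40)² - 40)) + 51 = 72*((56 - 64000 - 320 + 200 - 5*1600 + 1600)/(1600 - 40)) + 51 = 72*((56 - 64000 - 320 + 200 - 8000 + 1600)/1560) + 51 = 72*((1/1560)*(-70464)) + 51 = 72*(-2936/65) + 51 = -211392/65 + 51 = -208077/65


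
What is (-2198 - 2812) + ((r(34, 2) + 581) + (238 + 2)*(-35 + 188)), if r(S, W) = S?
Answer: 32325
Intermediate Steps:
(-2198 - 2812) + ((r(34, 2) + 581) + (238 + 2)*(-35 + 188)) = (-2198 - 2812) + ((34 + 581) + (238 + 2)*(-35 + 188)) = -5010 + (615 + 240*153) = -5010 + (615 + 36720) = -5010 + 37335 = 32325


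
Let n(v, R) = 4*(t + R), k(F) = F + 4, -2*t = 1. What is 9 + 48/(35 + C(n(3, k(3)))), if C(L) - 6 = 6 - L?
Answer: 79/7 ≈ 11.286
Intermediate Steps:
t = -1/2 (t = -1/2*1 = -1/2 ≈ -0.50000)
k(F) = 4 + F
n(v, R) = -2 + 4*R (n(v, R) = 4*(-1/2 + R) = -2 + 4*R)
C(L) = 12 - L (C(L) = 6 + (6 - L) = 12 - L)
9 + 48/(35 + C(n(3, k(3)))) = 9 + 48/(35 + (12 - (-2 + 4*(4 + 3)))) = 9 + 48/(35 + (12 - (-2 + 4*7))) = 9 + 48/(35 + (12 - (-2 + 28))) = 9 + 48/(35 + (12 - 1*26)) = 9 + 48/(35 + (12 - 26)) = 9 + 48/(35 - 14) = 9 + 48/21 = 9 + (1/21)*48 = 9 + 16/7 = 79/7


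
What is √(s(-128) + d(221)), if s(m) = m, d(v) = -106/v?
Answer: I*√6275074/221 ≈ 11.335*I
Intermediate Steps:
√(s(-128) + d(221)) = √(-128 - 106/221) = √(-28394/221) = I*√6275074/221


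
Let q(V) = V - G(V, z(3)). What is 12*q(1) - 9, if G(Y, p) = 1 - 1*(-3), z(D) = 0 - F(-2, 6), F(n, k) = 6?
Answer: -45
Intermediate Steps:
z(D) = -6 (z(D) = 0 - 1*6 = 0 - 6 = -6)
G(Y, p) = 4 (G(Y, p) = 1 + 3 = 4)
q(V) = -4 + V (q(V) = V - 1*4 = V - 4 = -4 + V)
12*q(1) - 9 = 12*(-4 + 1) - 9 = 12*(-3) - 9 = -36 - 9 = -45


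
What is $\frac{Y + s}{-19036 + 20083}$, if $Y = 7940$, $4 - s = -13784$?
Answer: $\frac{21728}{1047} \approx 20.753$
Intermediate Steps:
$s = 13788$ ($s = 4 - -13784 = 4 + 13784 = 13788$)
$\frac{Y + s}{-19036 + 20083} = \frac{7940 + 13788}{-19036 + 20083} = \frac{21728}{1047}$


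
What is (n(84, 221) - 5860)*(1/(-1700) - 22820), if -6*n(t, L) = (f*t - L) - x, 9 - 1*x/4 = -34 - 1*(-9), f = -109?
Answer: 331649914549/3400 ≈ 9.7544e+7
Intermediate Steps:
x = 136 (x = 36 - 4*(-34 - 1*(-9)) = 36 - 4*(-34 + 9) = 36 - 4*(-25) = 36 + 100 = 136)
n(t, L) = 68/3 + L/6 + 109*t/6 (n(t, L) = -((-109*t - L) - 1*136)/6 = -((-L - 109*t) - 136)/6 = -(-136 - L - 109*t)/6 = 68/3 + L/6 + 109*t/6)
(n(84, 221) - 5860)*(1/(-1700) - 22820) = ((68/3 + (⅙)*221 + (109/6)*84) - 5860)*(1/(-1700) - 22820) = ((68/3 + 221/6 + 1526) - 5860)*(-1/1700 - 22820) = (3171/2 - 5860)*(-38794001/1700) = -8549/2*(-38794001/1700) = 331649914549/3400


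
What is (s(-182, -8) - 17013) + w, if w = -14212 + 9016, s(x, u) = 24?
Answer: -22185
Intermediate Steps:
w = -5196
(s(-182, -8) - 17013) + w = (24 - 17013) - 5196 = -16989 - 5196 = -22185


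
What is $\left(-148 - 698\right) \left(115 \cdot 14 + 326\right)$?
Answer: $-1637856$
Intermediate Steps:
$\left(-148 - 698\right) \left(115 \cdot 14 + 326\right) = - 846 \left(1610 + 326\right) = \left(-846\right) 1936 = -1637856$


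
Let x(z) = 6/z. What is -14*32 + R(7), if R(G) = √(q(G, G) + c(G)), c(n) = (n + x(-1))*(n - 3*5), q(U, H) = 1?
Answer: -448 + I*√7 ≈ -448.0 + 2.6458*I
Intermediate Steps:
c(n) = (-15 + n)*(-6 + n) (c(n) = (n + 6/(-1))*(n - 3*5) = (n + 6*(-1))*(n - 15) = (n - 6)*(-15 + n) = (-6 + n)*(-15 + n) = (-15 + n)*(-6 + n))
R(G) = √(91 + G² - 21*G) (R(G) = √(1 + (90 + G² - 21*G)) = √(91 + G² - 21*G))
-14*32 + R(7) = -14*32 + √(91 + 7² - 21*7) = -448 + √(91 + 49 - 147) = -448 + √(-7) = -448 + I*√7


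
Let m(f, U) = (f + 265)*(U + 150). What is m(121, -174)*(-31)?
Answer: 287184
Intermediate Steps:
m(f, U) = (150 + U)*(265 + f) (m(f, U) = (265 + f)*(150 + U) = (150 + U)*(265 + f))
m(121, -174)*(-31) = (39750 + 150*121 + 265*(-174) - 174*121)*(-31) = (39750 + 18150 - 46110 - 21054)*(-31) = -9264*(-31) = 287184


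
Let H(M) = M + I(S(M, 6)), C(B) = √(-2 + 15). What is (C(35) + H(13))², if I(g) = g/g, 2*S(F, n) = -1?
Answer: (14 + √13)² ≈ 309.96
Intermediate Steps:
C(B) = √13
S(F, n) = -½ (S(F, n) = (½)*(-1) = -½)
I(g) = 1
H(M) = 1 + M (H(M) = M + 1 = 1 + M)
(C(35) + H(13))² = (√13 + (1 + 13))² = (√13 + 14)² = (14 + √13)²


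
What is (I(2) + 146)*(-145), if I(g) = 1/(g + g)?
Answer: -84825/4 ≈ -21206.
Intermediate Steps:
I(g) = 1/(2*g)
(I(2) + 146)*(-145) = ((1/2)/2 + 146)*(-145) = ((1/2)*(1/2) + 146)*(-145) = (1/4 + 146)*(-145) = (585/4)*(-145) = -84825/4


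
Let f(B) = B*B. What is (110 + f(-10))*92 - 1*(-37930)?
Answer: 57250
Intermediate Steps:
f(B) = B²
(110 + f(-10))*92 - 1*(-37930) = (110 + (-10)²)*92 - 1*(-37930) = (110 + 100)*92 + 37930 = 210*92 + 37930 = 19320 + 37930 = 57250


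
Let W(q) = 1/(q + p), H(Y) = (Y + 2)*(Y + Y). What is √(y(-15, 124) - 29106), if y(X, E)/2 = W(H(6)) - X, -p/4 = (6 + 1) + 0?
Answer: I*√33611822/34 ≈ 170.52*I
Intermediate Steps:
p = -28 (p = -4*((6 + 1) + 0) = -4*(7 + 0) = -4*7 = -28)
H(Y) = 2*Y*(2 + Y) (H(Y) = (2 + Y)*(2*Y) = 2*Y*(2 + Y))
W(q) = 1/(-28 + q) (W(q) = 1/(q - 28) = 1/(-28 + q))
y(X, E) = 1/34 - 2*X (y(X, E) = 2*(1/(-28 + 2*6*(2 + 6)) - X) = 2*(1/(-28 + 2*6*8) - X) = 2*(1/(-28 + 96) - X) = 2*(1/68 - X) = 1/34 - 2*X)
√(y(-15, 124) - 29106) = √((1/34 - 2*(-15)) - 29106) = √((1/34 + 30) - 29106) = √(1021/34 - 29106) = √(-988583/34) = I*√33611822/34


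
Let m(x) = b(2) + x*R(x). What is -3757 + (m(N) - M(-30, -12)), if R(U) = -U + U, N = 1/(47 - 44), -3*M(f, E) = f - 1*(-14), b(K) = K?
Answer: -11281/3 ≈ -3760.3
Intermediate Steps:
M(f, E) = -14/3 - f/3 (M(f, E) = -(f - 1*(-14))/3 = -(f + 14)/3 = -(14 + f)/3 = -14/3 - f/3)
N = ⅓ (N = 1/3 = ⅓ ≈ 0.33333)
R(U) = 0
m(x) = 2 (m(x) = 2 + x*0 = 2 + 0 = 2)
-3757 + (m(N) - M(-30, -12)) = -3757 + (2 - (-14/3 - ⅓*(-30))) = -3757 + (2 - (-14/3 + 10)) = -3757 + (2 - 1*16/3) = -3757 + (2 - 16/3) = -3757 - 10/3 = -11281/3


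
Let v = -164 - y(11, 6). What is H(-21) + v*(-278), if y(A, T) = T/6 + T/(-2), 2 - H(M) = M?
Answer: 45059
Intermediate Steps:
H(M) = 2 - M
y(A, T) = -T/3 (y(A, T) = T*(⅙) + T*(-½) = T/6 - T/2 = -T/3)
v = -162 (v = -164 - (-1)*6/3 = -164 - 1*(-2) = -164 + 2 = -162)
H(-21) + v*(-278) = (2 - 1*(-21)) - 162*(-278) = (2 + 21) + 45036 = 23 + 45036 = 45059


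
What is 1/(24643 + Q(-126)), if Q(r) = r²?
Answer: 1/40519 ≈ 2.4680e-5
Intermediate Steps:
1/(24643 + Q(-126)) = 1/(24643 + (-126)²) = 1/(24643 + 15876) = 1/40519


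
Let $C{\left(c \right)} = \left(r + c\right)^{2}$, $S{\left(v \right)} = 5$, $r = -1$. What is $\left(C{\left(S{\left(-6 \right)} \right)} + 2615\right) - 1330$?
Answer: $1301$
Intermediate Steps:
$C{\left(c \right)} = \left(-1 + c\right)^{2}$
$\left(C{\left(S{\left(-6 \right)} \right)} + 2615\right) - 1330 = \left(\left(-1 + 5\right)^{2} + 2615\right) - 1330 = \left(4^{2} + 2615\right) - 1330 = \left(16 + 2615\right) - 1330 = 2631 - 1330 = 1301$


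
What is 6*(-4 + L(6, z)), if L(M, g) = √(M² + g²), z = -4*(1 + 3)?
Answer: -24 + 12*√73 ≈ 78.528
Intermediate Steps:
z = -16 (z = -4*4 = -16)
6*(-4 + L(6, z)) = 6*(-4 + √(6² + (-16)²)) = 6*(-4 + √(36 + 256)) = 6*(-4 + √292) = 6*(-4 + 2*√73) = -24 + 12*√73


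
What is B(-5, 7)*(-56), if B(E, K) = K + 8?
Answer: -840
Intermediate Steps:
B(E, K) = 8 + K
B(-5, 7)*(-56) = (8 + 7)*(-56) = 15*(-56) = -840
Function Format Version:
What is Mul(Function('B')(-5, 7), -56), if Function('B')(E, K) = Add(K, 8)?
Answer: -840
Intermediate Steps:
Function('B')(E, K) = Add(8, K)
Mul(Function('B')(-5, 7), -56) = Mul(Add(8, 7), -56) = Mul(15, -56) = -840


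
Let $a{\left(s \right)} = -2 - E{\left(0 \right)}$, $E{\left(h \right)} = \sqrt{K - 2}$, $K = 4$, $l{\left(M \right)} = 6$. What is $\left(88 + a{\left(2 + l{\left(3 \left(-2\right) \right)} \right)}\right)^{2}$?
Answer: $\left(86 - \sqrt{2}\right)^{2} \approx 7154.8$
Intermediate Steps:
$E{\left(h \right)} = \sqrt{2}$ ($E{\left(h \right)} = \sqrt{4 - 2} = \sqrt{2}$)
$a{\left(s \right)} = -2 - \sqrt{2}$
$\left(88 + a{\left(2 + l{\left(3 \left(-2\right) \right)} \right)}\right)^{2} = \left(88 - \left(2 + \sqrt{2}\right)\right)^{2} = \left(86 - \sqrt{2}\right)^{2}$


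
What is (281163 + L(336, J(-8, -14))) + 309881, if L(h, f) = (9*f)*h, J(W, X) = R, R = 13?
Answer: 630356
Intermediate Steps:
J(W, X) = 13
L(h, f) = 9*f*h
(281163 + L(336, J(-8, -14))) + 309881 = (281163 + 9*13*336) + 309881 = (281163 + 39312) + 309881 = 320475 + 309881 = 630356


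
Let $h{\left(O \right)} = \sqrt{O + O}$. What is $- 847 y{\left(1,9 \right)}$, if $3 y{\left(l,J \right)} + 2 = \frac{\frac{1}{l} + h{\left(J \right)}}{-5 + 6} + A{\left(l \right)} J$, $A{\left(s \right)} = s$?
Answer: $- \frac{6776}{3} - 847 \sqrt{2} \approx -3456.5$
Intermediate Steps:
$h{\left(O \right)} = \sqrt{2} \sqrt{O}$ ($h{\left(O \right)} = \sqrt{2 O} = \sqrt{2} \sqrt{O}$)
$y{\left(l,J \right)} = - \frac{2}{3} + \frac{1}{3 l} + \frac{J l}{3} + \frac{\sqrt{2} \sqrt{J}}{3}$ ($y{\left(l,J \right)} = - \frac{2}{3} + \frac{\frac{\frac{1}{l} + \sqrt{2} \sqrt{J}}{-5 + 6} + l J}{3} = - \frac{2}{3} + \frac{\frac{\frac{1}{l} + \sqrt{2} \sqrt{J}}{1} + J l}{3} = - \frac{2}{3} + \frac{\left(\frac{1}{l} + \sqrt{2} \sqrt{J}\right) 1 + J l}{3} = - \frac{2}{3} + \frac{\left(\frac{1}{l} + \sqrt{2} \sqrt{J}\right) + J l}{3} = - \frac{2}{3} + \frac{\frac{1}{l} + J l + \sqrt{2} \sqrt{J}}{3} = - \frac{2}{3} + \left(\frac{1}{3 l} + \frac{J l}{3} + \frac{\sqrt{2} \sqrt{J}}{3}\right) = - \frac{2}{3} + \frac{1}{3 l} + \frac{J l}{3} + \frac{\sqrt{2} \sqrt{J}}{3}$)
$- 847 y{\left(1,9 \right)} = - 847 \frac{1 + 1 \left(-2 + 9 \cdot 1 + \sqrt{2} \sqrt{9}\right)}{3 \cdot 1} = - 847 \cdot \frac{1}{3} \cdot 1 \left(1 + 1 \left(-2 + 9 + \sqrt{2} \cdot 3\right)\right) = - 847 \cdot \frac{1}{3} \cdot 1 \left(1 + 1 \left(-2 + 9 + 3 \sqrt{2}\right)\right) = - 847 \cdot \frac{1}{3} \cdot 1 \left(1 + 1 \left(7 + 3 \sqrt{2}\right)\right) = - 847 \cdot \frac{1}{3} \cdot 1 \left(1 + \left(7 + 3 \sqrt{2}\right)\right) = - 847 \cdot \frac{1}{3} \cdot 1 \left(8 + 3 \sqrt{2}\right) = - 847 \left(\frac{8}{3} + \sqrt{2}\right) = - \frac{6776}{3} - 847 \sqrt{2}$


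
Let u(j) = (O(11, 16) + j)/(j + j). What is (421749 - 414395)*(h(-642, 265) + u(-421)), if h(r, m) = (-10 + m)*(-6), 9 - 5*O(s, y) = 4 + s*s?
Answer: -23676493483/2105 ≈ -1.1248e+7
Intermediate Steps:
O(s, y) = 1 - s²/5 (O(s, y) = 9/5 - (4 + s*s)/5 = 9/5 - (4 + s²)/5 = 9/5 + (-⅘ - s²/5) = 1 - s²/5)
u(j) = (-116/5 + j)/(2*j) (u(j) = ((1 - ⅕*11²) + j)/(j + j) = ((1 - ⅕*121) + j)/((2*j)) = ((1 - 121/5) + j)*(1/(2*j)) = (-116/5 + j)*(1/(2*j)) = (-116/5 + j)/(2*j))
h(r, m) = 60 - 6*m
(421749 - 414395)*(h(-642, 265) + u(-421)) = (421749 - 414395)*((60 - 6*265) + (⅒)*(-116 + 5*(-421))/(-421)) = 7354*((60 - 1590) + (⅒)*(-1/421)*(-116 - 2105)) = 7354*(-1530 + (⅒)*(-1/421)*(-2221)) = 7354*(-1530 + 2221/4210) = 7354*(-6439079/4210) = -23676493483/2105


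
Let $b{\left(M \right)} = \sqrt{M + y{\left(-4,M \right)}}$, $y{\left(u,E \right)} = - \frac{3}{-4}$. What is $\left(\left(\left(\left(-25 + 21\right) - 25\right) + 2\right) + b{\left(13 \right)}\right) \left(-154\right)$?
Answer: $4158 - 77 \sqrt{55} \approx 3587.0$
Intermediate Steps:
$y{\left(u,E \right)} = \frac{3}{4}$ ($y{\left(u,E \right)} = \left(-3\right) \left(- \frac{1}{4}\right) = \frac{3}{4}$)
$b{\left(M \right)} = \sqrt{\frac{3}{4} + M}$ ($b{\left(M \right)} = \sqrt{M + \frac{3}{4}} = \sqrt{\frac{3}{4} + M}$)
$\left(\left(\left(\left(-25 + 21\right) - 25\right) + 2\right) + b{\left(13 \right)}\right) \left(-154\right) = \left(\left(\left(\left(-25 + 21\right) - 25\right) + 2\right) + \frac{\sqrt{3 + 4 \cdot 13}}{2}\right) \left(-154\right) = \left(\left(\left(-4 - 25\right) + 2\right) + \frac{\sqrt{3 + 52}}{2}\right) \left(-154\right) = \left(\left(-29 + 2\right) + \frac{\sqrt{55}}{2}\right) \left(-154\right) = \left(-27 + \frac{\sqrt{55}}{2}\right) \left(-154\right) = 4158 - 77 \sqrt{55}$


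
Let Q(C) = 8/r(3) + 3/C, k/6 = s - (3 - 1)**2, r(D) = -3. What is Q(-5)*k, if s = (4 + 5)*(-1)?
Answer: 1274/5 ≈ 254.80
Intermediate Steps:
s = -9 (s = 9*(-1) = -9)
k = -78 (k = 6*(-9 - (3 - 1)**2) = 6*(-9 - 1*2**2) = 6*(-9 - 1*4) = 6*(-9 - 4) = 6*(-13) = -78)
Q(C) = -8/3 + 3/C (Q(C) = 8/(-3) + 3/C = 8*(-1/3) + 3/C = -8/3 + 3/C)
Q(-5)*k = (-8/3 + 3/(-5))*(-78) = (-8/3 + 3*(-1/5))*(-78) = (-8/3 - 3/5)*(-78) = -49/15*(-78) = 1274/5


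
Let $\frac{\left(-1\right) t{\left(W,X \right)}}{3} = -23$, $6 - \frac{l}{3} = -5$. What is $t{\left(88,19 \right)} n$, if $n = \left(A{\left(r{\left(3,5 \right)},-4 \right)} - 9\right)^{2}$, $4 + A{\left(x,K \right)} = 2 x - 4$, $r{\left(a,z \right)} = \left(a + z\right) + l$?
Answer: $291525$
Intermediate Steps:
$l = 33$ ($l = 18 - -15 = 18 + 15 = 33$)
$r{\left(a,z \right)} = 33 + a + z$ ($r{\left(a,z \right)} = \left(a + z\right) + 33 = 33 + a + z$)
$A{\left(x,K \right)} = -8 + 2 x$ ($A{\left(x,K \right)} = -4 + \left(2 x - 4\right) = -4 + \left(-4 + 2 x\right) = -8 + 2 x$)
$t{\left(W,X \right)} = 69$ ($t{\left(W,X \right)} = \left(-3\right) \left(-23\right) = 69$)
$n = 4225$ ($n = \left(\left(-8 + 2 \left(33 + 3 + 5\right)\right) - 9\right)^{2} = \left(\left(-8 + 2 \cdot 41\right) - 9\right)^{2} = \left(\left(-8 + 82\right) - 9\right)^{2} = \left(74 - 9\right)^{2} = 65^{2} = 4225$)
$t{\left(88,19 \right)} n = 69 \cdot 4225 = 291525$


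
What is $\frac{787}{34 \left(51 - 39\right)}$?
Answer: $\frac{787}{408} \approx 1.9289$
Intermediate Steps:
$\frac{787}{34 \left(51 - 39\right)} = \frac{787}{34 \cdot 12} = \frac{787}{408}$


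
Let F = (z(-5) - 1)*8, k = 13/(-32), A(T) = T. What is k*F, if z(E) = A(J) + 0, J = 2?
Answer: -13/4 ≈ -3.2500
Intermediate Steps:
z(E) = 2 (z(E) = 2 + 0 = 2)
k = -13/32 (k = 13*(-1/32) = -13/32 ≈ -0.40625)
F = 8 (F = (2 - 1)*8 = 1*8 = 8)
k*F = -13/32*8 = -13/4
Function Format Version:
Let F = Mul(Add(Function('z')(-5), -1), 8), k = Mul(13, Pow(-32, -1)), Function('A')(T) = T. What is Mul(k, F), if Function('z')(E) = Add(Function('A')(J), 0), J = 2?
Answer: Rational(-13, 4) ≈ -3.2500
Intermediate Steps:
Function('z')(E) = 2 (Function('z')(E) = Add(2, 0) = 2)
k = Rational(-13, 32) (k = Mul(13, Rational(-1, 32)) = Rational(-13, 32) ≈ -0.40625)
F = 8 (F = Mul(Add(2, -1), 8) = Mul(1, 8) = 8)
Mul(k, F) = Mul(Rational(-13, 32), 8) = Rational(-13, 4)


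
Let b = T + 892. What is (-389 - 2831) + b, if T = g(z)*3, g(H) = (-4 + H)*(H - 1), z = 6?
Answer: -2298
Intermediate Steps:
g(H) = (-1 + H)*(-4 + H) (g(H) = (-4 + H)*(-1 + H) = (-1 + H)*(-4 + H))
T = 30 (T = (4 + 6² - 5*6)*3 = (4 + 36 - 30)*3 = 10*3 = 30)
b = 922 (b = 30 + 892 = 922)
(-389 - 2831) + b = (-389 - 2831) + 922 = -3220 + 922 = -2298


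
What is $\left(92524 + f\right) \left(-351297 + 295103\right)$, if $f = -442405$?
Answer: $19661212914$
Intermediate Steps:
$\left(92524 + f\right) \left(-351297 + 295103\right) = \left(92524 - 442405\right) \left(-351297 + 295103\right) = \left(-349881\right) \left(-56194\right) = 19661212914$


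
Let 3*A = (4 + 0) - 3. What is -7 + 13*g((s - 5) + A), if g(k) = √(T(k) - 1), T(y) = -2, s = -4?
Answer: -7 + 13*I*√3 ≈ -7.0 + 22.517*I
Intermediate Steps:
A = ⅓ (A = ((4 + 0) - 3)/3 = (4 - 3)/3 = (⅓)*1 = ⅓ ≈ 0.33333)
g(k) = I*√3 (g(k) = √(-2 - 1) = √(-3) = I*√3)
-7 + 13*g((s - 5) + A) = -7 + 13*(I*√3) = -7 + 13*I*√3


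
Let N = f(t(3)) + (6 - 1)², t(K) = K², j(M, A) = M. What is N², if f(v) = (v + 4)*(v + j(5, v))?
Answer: 42849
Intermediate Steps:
f(v) = (4 + v)*(5 + v) (f(v) = (v + 4)*(v + 5) = (4 + v)*(5 + v))
N = 207 (N = (20 + (3²)² + 9*3²) + (6 - 1)² = (20 + 9² + 9*9) + 5² = (20 + 81 + 81) + 25 = 182 + 25 = 207)
N² = 207² = 42849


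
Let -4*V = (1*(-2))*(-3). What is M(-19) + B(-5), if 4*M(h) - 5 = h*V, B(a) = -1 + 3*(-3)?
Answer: -13/8 ≈ -1.6250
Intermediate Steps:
V = -3/2 (V = -1*(-2)*(-3)/4 = -(-1)*(-3)/2 = -1/4*6 = -3/2 ≈ -1.5000)
B(a) = -10 (B(a) = -1 - 9 = -10)
M(h) = 5/4 - 3*h/8 (M(h) = 5/4 + (h*(-3/2))/4 = 5/4 + (-3*h/2)/4 = 5/4 - 3*h/8)
M(-19) + B(-5) = (5/4 - 3/8*(-19)) - 10 = (5/4 + 57/8) - 10 = 67/8 - 10 = -13/8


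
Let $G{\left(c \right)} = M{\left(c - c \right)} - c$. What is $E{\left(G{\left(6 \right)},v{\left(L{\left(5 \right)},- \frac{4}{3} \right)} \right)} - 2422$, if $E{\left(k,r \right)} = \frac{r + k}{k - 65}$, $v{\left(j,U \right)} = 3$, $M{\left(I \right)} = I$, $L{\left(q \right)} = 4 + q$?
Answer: $- \frac{171959}{71} \approx -2422.0$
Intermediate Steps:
$G{\left(c \right)} = - c$ ($G{\left(c \right)} = \left(c - c\right) - c = 0 - c = - c$)
$E{\left(k,r \right)} = \frac{k + r}{-65 + k}$
$E{\left(G{\left(6 \right)},v{\left(L{\left(5 \right)},- \frac{4}{3} \right)} \right)} - 2422 = \frac{\left(-1\right) 6 + 3}{-65 - 6} - 2422 = \frac{-6 + 3}{-65 - 6} - 2422 = \frac{1}{-71} \left(-3\right) - 2422 = \left(- \frac{1}{71}\right) \left(-3\right) - 2422 = \frac{3}{71} - 2422 = - \frac{171959}{71}$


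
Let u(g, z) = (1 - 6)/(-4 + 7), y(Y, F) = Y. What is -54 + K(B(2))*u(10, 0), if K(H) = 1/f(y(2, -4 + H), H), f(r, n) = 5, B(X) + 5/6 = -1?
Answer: -163/3 ≈ -54.333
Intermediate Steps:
B(X) = -11/6 (B(X) = -5/6 - 1 = -11/6)
u(g, z) = -5/3
K(H) = 1/5
-54 + K(B(2))*u(10, 0) = -54 + (1/5)*(-5/3) = -54 - 1/3 = -163/3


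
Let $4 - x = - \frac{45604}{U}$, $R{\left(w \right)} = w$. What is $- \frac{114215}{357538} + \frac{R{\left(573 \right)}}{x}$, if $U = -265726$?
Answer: $\frac{42706683792}{285946075} \approx 149.35$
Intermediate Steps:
$x = \frac{508650}{132863}$ ($x = 4 - - \frac{45604}{-265726} = 4 - \left(-45604\right) \left(- \frac{1}{265726}\right) = 4 - \frac{22802}{132863} = \frac{508650}{132863} \approx 3.8284$)
$- \frac{114215}{357538} + \frac{R{\left(573 \right)}}{x} = - \frac{114215}{357538} + \frac{573}{\frac{508650}{132863}} = \left(-114215\right) \frac{1}{357538} + 573 \cdot \frac{132863}{508650} = - \frac{2155}{6746} + \frac{25376833}{169550} = \frac{42706683792}{285946075}$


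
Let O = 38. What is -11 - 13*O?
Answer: -505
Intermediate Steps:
-11 - 13*O = -11 - 13*38 = -11 - 494 = -505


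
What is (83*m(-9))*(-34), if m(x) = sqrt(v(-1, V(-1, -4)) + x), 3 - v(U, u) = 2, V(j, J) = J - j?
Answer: -5644*I*sqrt(2) ≈ -7981.8*I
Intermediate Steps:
v(U, u) = 1 (v(U, u) = 3 - 1*2 = 3 - 2 = 1)
m(x) = sqrt(1 + x)
(83*m(-9))*(-34) = (83*sqrt(1 - 9))*(-34) = (83*sqrt(-8))*(-34) = (83*(2*I*sqrt(2)))*(-34) = (166*I*sqrt(2))*(-34) = -5644*I*sqrt(2)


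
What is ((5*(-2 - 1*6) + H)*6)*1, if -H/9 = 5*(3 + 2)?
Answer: -1590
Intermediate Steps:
H = -225 (H = -45*(3 + 2) = -45*5 = -9*25 = -225)
((5*(-2 - 1*6) + H)*6)*1 = ((5*(-2 - 1*6) - 225)*6)*1 = ((5*(-2 - 6) - 225)*6)*1 = ((5*(-8) - 225)*6)*1 = ((-40 - 225)*6)*1 = -265*6*1 = -1590*1 = -1590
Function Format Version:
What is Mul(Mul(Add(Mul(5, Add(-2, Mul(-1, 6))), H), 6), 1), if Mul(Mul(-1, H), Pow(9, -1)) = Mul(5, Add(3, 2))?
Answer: -1590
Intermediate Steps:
H = -225 (H = Mul(-9, Mul(5, Add(3, 2))) = Mul(-9, Mul(5, 5)) = Mul(-9, 25) = -225)
Mul(Mul(Add(Mul(5, Add(-2, Mul(-1, 6))), H), 6), 1) = Mul(Mul(Add(Mul(5, Add(-2, Mul(-1, 6))), -225), 6), 1) = Mul(Mul(Add(Mul(5, Add(-2, -6)), -225), 6), 1) = Mul(Mul(Add(Mul(5, -8), -225), 6), 1) = Mul(Mul(Add(-40, -225), 6), 1) = Mul(Mul(-265, 6), 1) = Mul(-1590, 1) = -1590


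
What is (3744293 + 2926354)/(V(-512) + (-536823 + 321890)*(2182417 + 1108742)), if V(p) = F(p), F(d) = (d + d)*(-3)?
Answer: -741183/78597630475 ≈ -9.4301e-6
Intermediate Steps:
F(d) = -6*d (F(d) = (2*d)*(-3) = -6*d)
V(p) = -6*p
(3744293 + 2926354)/(V(-512) + (-536823 + 321890)*(2182417 + 1108742)) = (3744293 + 2926354)/(-6*(-512) + (-536823 + 321890)*(2182417 + 1108742)) = 6670647/(3072 - 214933*3291159) = 6670647/(3072 - 707378677347) = 6670647/(-707378674275) = 6670647*(-1/707378674275) = -741183/78597630475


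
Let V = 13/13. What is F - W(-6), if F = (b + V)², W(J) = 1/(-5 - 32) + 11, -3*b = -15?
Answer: 926/37 ≈ 25.027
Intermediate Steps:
b = 5 (b = -⅓*(-15) = 5)
W(J) = 406/37 (W(J) = 1/(-37) + 11 = -1/37 + 11 = 406/37)
V = 1 (V = 13*(1/13) = 1)
F = 36 (F = (5 + 1)² = 6² = 36)
F - W(-6) = 36 - 1*406/37 = 36 - 406/37 = 926/37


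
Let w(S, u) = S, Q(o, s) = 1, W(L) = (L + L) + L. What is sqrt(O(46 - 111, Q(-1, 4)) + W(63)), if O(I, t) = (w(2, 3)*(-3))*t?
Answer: sqrt(183) ≈ 13.528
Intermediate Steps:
W(L) = 3*L (W(L) = 2*L + L = 3*L)
O(I, t) = -6*t (O(I, t) = (2*(-3))*t = -6*t)
sqrt(O(46 - 111, Q(-1, 4)) + W(63)) = sqrt(-6*1 + 3*63) = sqrt(-6 + 189) = sqrt(183)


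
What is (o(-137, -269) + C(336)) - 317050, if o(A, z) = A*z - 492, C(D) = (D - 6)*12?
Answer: -276729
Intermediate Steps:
C(D) = -72 + 12*D (C(D) = (-6 + D)*12 = -72 + 12*D)
o(A, z) = -492 + A*z
(o(-137, -269) + C(336)) - 317050 = ((-492 - 137*(-269)) + (-72 + 12*336)) - 317050 = ((-492 + 36853) + (-72 + 4032)) - 317050 = (36361 + 3960) - 317050 = 40321 - 317050 = -276729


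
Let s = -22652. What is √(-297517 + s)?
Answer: I*√320169 ≈ 565.83*I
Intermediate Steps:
√(-297517 + s) = √(-297517 - 22652) = √(-320169) = I*√320169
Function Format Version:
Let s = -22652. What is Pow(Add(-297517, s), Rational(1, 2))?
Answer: Mul(I, Pow(320169, Rational(1, 2))) ≈ Mul(565.83, I)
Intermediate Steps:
Pow(Add(-297517, s), Rational(1, 2)) = Pow(Add(-297517, -22652), Rational(1, 2)) = Pow(-320169, Rational(1, 2)) = Mul(I, Pow(320169, Rational(1, 2)))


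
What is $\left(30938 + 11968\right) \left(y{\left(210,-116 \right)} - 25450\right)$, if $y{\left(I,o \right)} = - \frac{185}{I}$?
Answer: $- \frac{7643968487}{7} \approx -1.092 \cdot 10^{9}$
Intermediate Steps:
$\left(30938 + 11968\right) \left(y{\left(210,-116 \right)} - 25450\right) = \left(30938 + 11968\right) \left(- \frac{185}{210} - 25450\right) = 42906 \left(\left(-185\right) \frac{1}{210} - 25450\right) = 42906 \left(- \frac{37}{42} - 25450\right) = 42906 \left(- \frac{1068937}{42}\right) = - \frac{7643968487}{7}$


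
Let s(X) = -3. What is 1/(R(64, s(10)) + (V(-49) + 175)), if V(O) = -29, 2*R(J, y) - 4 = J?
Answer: 1/180 ≈ 0.0055556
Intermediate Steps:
R(J, y) = 2 + J/2
1/(R(64, s(10)) + (V(-49) + 175)) = 1/((2 + (1/2)*64) + (-29 + 175)) = 1/((2 + 32) + 146) = 1/(34 + 146) = 1/180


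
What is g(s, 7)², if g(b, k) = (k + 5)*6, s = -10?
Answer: 5184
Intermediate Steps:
g(b, k) = 30 + 6*k (g(b, k) = (5 + k)*6 = 30 + 6*k)
g(s, 7)² = (30 + 6*7)² = (30 + 42)² = 72² = 5184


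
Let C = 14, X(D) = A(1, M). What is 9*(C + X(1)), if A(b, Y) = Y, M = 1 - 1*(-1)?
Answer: 144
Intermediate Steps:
M = 2 (M = 1 + 1 = 2)
X(D) = 2
9*(C + X(1)) = 9*(14 + 2) = 9*16 = 144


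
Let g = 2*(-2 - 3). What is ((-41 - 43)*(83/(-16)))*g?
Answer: -8715/2 ≈ -4357.5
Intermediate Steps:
g = -10 (g = 2*(-5) = -10)
((-41 - 43)*(83/(-16)))*g = ((-41 - 43)*(83/(-16)))*(-10) = -6972*(-1)/16*(-10) = -84*(-83/16)*(-10) = (1743/4)*(-10) = -8715/2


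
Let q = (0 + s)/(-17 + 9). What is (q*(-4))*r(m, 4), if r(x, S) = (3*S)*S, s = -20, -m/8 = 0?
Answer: -480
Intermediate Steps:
m = 0 (m = -8*0 = 0)
r(x, S) = 3*S**2
q = 5/2 (q = (0 - 20)/(-17 + 9) = -20/(-8) = -20*(-1/8) = 5/2 ≈ 2.5000)
(q*(-4))*r(m, 4) = ((5/2)*(-4))*(3*4**2) = -30*16 = -10*48 = -480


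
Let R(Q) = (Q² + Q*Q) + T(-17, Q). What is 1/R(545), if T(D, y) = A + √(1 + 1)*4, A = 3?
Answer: 594053/352898966777 - 4*√2/352898966777 ≈ 1.6833e-6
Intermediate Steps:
T(D, y) = 3 + 4*√2 (T(D, y) = 3 + √(1 + 1)*4 = 3 + √2*4 = 3 + 4*√2)
R(Q) = 3 + 2*Q² + 4*√2 (R(Q) = (Q² + Q*Q) + (3 + 4*√2) = (Q² + Q²) + (3 + 4*√2) = 2*Q² + (3 + 4*√2) = 3 + 2*Q² + 4*√2)
1/R(545) = 1/(3 + 2*545² + 4*√2) = 1/(3 + 2*297025 + 4*√2) = 1/(3 + 594050 + 4*√2) = 1/(594053 + 4*√2)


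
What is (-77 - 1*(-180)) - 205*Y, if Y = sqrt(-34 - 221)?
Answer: 103 - 205*I*sqrt(255) ≈ 103.0 - 3273.6*I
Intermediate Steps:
Y = I*sqrt(255) (Y = sqrt(-255) = I*sqrt(255) ≈ 15.969*I)
(-77 - 1*(-180)) - 205*Y = (-77 - 1*(-180)) - 205*I*sqrt(255) = (-77 + 180) - 205*I*sqrt(255) = 103 - 205*I*sqrt(255)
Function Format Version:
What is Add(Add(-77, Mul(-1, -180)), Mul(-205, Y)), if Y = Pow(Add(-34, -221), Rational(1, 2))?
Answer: Add(103, Mul(-205, I, Pow(255, Rational(1, 2)))) ≈ Add(103.00, Mul(-3273.6, I))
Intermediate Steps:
Y = Mul(I, Pow(255, Rational(1, 2))) (Y = Pow(-255, Rational(1, 2)) = Mul(I, Pow(255, Rational(1, 2))) ≈ Mul(15.969, I))
Add(Add(-77, Mul(-1, -180)), Mul(-205, Y)) = Add(Add(-77, Mul(-1, -180)), Mul(-205, Mul(I, Pow(255, Rational(1, 2))))) = Add(Add(-77, 180), Mul(-205, I, Pow(255, Rational(1, 2)))) = Add(103, Mul(-205, I, Pow(255, Rational(1, 2))))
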